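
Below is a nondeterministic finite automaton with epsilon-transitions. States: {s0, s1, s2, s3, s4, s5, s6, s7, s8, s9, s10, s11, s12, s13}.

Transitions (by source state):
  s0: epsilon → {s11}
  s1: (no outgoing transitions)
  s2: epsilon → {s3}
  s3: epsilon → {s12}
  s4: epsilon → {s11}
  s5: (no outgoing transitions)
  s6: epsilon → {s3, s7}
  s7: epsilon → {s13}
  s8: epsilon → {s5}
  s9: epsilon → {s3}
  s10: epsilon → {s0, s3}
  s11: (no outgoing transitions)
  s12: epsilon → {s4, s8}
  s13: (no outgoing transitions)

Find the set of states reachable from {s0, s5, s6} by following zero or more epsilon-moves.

{s0, s3, s4, s5, s6, s7, s8, s11, s12, s13}

Start with {s0, s5, s6}.
From s0 via epsilon: add s11.
From s6 via epsilon: add s3, s7.
From s3 via epsilon: add s12.
From s7 via epsilon: add s13.
From s12 via epsilon: add s4, s8.
No new states can be added; the closed set is {s0, s3, s4, s5, s6, s7, s8, s11, s12, s13}.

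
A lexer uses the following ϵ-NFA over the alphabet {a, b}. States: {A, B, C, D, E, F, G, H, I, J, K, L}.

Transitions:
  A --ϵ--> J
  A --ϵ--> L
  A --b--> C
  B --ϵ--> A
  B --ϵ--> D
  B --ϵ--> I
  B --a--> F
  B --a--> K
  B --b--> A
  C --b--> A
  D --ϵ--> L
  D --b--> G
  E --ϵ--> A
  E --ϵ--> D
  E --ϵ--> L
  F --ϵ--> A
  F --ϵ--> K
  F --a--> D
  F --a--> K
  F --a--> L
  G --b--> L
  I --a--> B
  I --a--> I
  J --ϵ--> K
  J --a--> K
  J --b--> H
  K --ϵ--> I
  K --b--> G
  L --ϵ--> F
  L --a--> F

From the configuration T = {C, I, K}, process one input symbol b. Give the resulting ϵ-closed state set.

C on b → {A}.
K on b → {G}.
No b-transition from I.
Union after reading b: {A, G}.
Now take the ϵ-closure:
From A via ϵ: add J, L.
From J via ϵ: add K.
From L via ϵ: add F.
From K via ϵ: add I.
No new states can be added; the closed set is {A, F, G, I, J, K, L}.

{A, F, G, I, J, K, L}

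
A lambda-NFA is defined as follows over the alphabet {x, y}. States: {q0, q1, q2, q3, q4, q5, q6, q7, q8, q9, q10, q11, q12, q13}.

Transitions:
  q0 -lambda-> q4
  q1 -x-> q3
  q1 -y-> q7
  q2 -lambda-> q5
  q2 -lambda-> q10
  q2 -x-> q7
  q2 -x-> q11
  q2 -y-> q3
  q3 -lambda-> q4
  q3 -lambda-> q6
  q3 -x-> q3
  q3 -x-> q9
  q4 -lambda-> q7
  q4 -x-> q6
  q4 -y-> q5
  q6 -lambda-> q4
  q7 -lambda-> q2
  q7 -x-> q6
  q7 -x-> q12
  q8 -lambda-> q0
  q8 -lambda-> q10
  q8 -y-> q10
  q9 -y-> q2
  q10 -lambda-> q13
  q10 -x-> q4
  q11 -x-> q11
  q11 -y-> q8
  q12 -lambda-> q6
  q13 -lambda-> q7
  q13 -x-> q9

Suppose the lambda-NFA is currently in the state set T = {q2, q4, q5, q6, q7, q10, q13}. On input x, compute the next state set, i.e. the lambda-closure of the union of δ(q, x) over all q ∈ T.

{q2, q4, q5, q6, q7, q9, q10, q11, q12, q13}

q2 on x → {q7, q11}.
q4 on x → {q6}.
q7 on x → {q6, q12}.
q10 on x → {q4}.
q13 on x → {q9}.
No x-transition from q5, q6.
Union after reading x: {q4, q6, q7, q9, q11, q12}.
Now take the lambda-closure:
From q7 via lambda: add q2.
From q2 via lambda: add q5, q10.
From q10 via lambda: add q13.
No new states can be added; the closed set is {q2, q4, q5, q6, q7, q9, q10, q11, q12, q13}.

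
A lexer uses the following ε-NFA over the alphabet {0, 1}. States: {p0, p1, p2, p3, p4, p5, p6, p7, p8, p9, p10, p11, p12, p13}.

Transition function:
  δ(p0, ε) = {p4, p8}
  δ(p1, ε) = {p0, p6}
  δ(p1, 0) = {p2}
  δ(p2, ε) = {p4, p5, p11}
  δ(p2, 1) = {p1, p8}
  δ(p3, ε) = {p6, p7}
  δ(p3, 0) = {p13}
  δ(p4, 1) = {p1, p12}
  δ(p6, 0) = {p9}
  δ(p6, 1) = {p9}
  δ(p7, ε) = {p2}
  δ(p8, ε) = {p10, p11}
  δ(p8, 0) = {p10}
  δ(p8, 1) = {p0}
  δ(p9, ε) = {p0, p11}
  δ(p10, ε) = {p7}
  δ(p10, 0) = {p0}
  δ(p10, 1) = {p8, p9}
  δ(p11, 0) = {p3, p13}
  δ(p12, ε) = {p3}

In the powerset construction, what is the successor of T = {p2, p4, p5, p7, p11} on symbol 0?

{p2, p3, p4, p5, p6, p7, p11, p13}

p11 on 0 → {p3, p13}.
No 0-transition from p2, p4, p5, p7.
Union after reading 0: {p3, p13}.
Now take the ε-closure:
From p3 via ε: add p6, p7.
From p7 via ε: add p2.
From p2 via ε: add p4, p5, p11.
No new states can be added; the closed set is {p2, p3, p4, p5, p6, p7, p11, p13}.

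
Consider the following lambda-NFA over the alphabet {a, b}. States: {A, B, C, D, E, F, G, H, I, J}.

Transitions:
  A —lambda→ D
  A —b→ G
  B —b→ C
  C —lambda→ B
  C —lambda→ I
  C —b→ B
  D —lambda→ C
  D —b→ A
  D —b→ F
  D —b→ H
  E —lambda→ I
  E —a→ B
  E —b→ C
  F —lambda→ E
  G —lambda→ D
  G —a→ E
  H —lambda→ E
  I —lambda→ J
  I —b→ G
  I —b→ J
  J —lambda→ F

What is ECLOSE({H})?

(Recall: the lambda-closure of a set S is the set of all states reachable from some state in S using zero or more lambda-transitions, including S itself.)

{E, F, H, I, J}

Start with {H}.
From H via lambda: add E.
From E via lambda: add I.
From I via lambda: add J.
From J via lambda: add F.
No new states can be added; the closed set is {E, F, H, I, J}.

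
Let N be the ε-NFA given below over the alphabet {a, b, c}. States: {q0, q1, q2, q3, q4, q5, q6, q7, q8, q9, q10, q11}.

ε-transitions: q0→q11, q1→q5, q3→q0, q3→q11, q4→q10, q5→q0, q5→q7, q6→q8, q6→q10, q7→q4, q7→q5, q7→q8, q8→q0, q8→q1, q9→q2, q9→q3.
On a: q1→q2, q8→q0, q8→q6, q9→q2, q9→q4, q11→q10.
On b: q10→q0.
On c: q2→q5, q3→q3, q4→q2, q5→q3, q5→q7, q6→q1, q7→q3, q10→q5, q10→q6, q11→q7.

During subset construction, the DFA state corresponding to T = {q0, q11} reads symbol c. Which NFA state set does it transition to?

{q0, q1, q4, q5, q7, q8, q10, q11}

q11 on c → {q7}.
No c-transition from q0.
Union after reading c: {q7}.
Now take the ε-closure:
From q7 via ε: add q4, q5, q8.
From q4 via ε: add q10.
From q5 via ε: add q0.
From q8 via ε: add q1.
From q0 via ε: add q11.
No new states can be added; the closed set is {q0, q1, q4, q5, q7, q8, q10, q11}.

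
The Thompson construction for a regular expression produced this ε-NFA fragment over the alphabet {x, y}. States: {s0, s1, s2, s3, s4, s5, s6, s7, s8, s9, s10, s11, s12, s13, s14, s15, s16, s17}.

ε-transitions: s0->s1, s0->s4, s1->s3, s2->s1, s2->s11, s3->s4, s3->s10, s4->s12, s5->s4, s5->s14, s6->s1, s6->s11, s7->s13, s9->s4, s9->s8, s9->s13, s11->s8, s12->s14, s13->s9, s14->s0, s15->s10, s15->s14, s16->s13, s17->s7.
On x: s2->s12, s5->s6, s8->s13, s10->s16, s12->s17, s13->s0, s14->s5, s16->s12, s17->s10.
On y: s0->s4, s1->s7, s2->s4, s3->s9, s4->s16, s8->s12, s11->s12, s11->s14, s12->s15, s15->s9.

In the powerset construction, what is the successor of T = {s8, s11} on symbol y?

s8 on y → {s12}.
s11 on y → {s12, s14}.
Union after reading y: {s12, s14}.
Now take the ε-closure:
From s14 via ε: add s0.
From s0 via ε: add s1, s4.
From s1 via ε: add s3.
From s3 via ε: add s10.
No new states can be added; the closed set is {s0, s1, s3, s4, s10, s12, s14}.

{s0, s1, s3, s4, s10, s12, s14}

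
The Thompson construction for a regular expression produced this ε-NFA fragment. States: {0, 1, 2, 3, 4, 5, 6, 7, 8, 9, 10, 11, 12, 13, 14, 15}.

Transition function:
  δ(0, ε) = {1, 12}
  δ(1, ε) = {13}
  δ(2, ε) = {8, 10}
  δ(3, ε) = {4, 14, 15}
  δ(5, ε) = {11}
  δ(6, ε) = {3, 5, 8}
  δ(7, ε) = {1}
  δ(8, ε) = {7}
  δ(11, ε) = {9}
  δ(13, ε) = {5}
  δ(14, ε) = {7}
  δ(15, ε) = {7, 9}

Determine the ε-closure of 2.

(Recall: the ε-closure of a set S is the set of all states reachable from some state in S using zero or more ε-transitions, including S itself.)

Start with {2}.
From 2 via ε: add 8, 10.
From 8 via ε: add 7.
From 7 via ε: add 1.
From 1 via ε: add 13.
From 13 via ε: add 5.
From 5 via ε: add 11.
From 11 via ε: add 9.
No new states can be added; the closed set is {1, 2, 5, 7, 8, 9, 10, 11, 13}.

{1, 2, 5, 7, 8, 9, 10, 11, 13}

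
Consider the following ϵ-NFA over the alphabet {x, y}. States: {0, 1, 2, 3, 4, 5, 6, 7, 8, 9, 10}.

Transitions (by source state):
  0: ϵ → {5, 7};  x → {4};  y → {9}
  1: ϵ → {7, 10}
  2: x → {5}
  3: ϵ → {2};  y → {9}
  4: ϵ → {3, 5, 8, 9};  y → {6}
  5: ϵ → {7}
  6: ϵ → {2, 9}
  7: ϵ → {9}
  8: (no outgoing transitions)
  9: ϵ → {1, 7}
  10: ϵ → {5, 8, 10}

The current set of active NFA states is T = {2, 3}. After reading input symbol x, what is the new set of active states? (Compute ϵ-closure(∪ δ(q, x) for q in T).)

2 on x → {5}.
No x-transition from 3.
Union after reading x: {5}.
Now take the ϵ-closure:
From 5 via ϵ: add 7.
From 7 via ϵ: add 9.
From 9 via ϵ: add 1.
From 1 via ϵ: add 10.
From 10 via ϵ: add 8.
No new states can be added; the closed set is {1, 5, 7, 8, 9, 10}.

{1, 5, 7, 8, 9, 10}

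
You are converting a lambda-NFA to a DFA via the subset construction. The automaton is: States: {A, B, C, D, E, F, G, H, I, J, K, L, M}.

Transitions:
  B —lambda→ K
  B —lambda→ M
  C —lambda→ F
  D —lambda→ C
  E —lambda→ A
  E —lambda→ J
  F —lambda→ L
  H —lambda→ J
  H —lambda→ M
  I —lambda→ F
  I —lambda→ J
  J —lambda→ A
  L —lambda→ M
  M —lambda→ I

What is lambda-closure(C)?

{A, C, F, I, J, L, M}

Start with {C}.
From C via lambda: add F.
From F via lambda: add L.
From L via lambda: add M.
From M via lambda: add I.
From I via lambda: add J.
From J via lambda: add A.
No new states can be added; the closed set is {A, C, F, I, J, L, M}.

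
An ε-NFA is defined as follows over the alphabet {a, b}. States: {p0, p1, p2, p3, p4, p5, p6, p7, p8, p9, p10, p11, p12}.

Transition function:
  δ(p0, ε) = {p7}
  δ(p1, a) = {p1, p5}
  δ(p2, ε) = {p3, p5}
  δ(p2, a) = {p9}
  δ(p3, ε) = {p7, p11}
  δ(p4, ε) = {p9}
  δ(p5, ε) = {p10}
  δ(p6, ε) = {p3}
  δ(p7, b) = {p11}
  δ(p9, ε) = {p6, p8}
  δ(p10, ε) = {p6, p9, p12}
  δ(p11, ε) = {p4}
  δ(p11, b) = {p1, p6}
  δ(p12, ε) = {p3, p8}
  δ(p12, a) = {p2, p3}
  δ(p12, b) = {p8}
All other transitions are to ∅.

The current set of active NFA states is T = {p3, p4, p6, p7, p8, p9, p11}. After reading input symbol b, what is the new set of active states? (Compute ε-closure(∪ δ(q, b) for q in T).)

p7 on b → {p11}.
p11 on b → {p1, p6}.
No b-transition from p3, p4, p6, p8, p9.
Union after reading b: {p1, p6, p11}.
Now take the ε-closure:
From p6 via ε: add p3.
From p11 via ε: add p4.
From p3 via ε: add p7.
From p4 via ε: add p9.
From p9 via ε: add p8.
No new states can be added; the closed set is {p1, p3, p4, p6, p7, p8, p9, p11}.

{p1, p3, p4, p6, p7, p8, p9, p11}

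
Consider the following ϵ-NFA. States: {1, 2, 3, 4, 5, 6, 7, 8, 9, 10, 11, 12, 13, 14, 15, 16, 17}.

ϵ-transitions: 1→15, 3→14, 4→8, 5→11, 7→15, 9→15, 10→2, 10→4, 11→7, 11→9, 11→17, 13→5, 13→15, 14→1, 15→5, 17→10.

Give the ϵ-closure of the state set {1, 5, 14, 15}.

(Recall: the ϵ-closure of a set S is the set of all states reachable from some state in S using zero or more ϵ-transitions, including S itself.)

{1, 2, 4, 5, 7, 8, 9, 10, 11, 14, 15, 17}

Start with {1, 5, 14, 15}.
From 5 via ϵ: add 11.
From 11 via ϵ: add 7, 9, 17.
From 17 via ϵ: add 10.
From 10 via ϵ: add 2, 4.
From 4 via ϵ: add 8.
No new states can be added; the closed set is {1, 2, 4, 5, 7, 8, 9, 10, 11, 14, 15, 17}.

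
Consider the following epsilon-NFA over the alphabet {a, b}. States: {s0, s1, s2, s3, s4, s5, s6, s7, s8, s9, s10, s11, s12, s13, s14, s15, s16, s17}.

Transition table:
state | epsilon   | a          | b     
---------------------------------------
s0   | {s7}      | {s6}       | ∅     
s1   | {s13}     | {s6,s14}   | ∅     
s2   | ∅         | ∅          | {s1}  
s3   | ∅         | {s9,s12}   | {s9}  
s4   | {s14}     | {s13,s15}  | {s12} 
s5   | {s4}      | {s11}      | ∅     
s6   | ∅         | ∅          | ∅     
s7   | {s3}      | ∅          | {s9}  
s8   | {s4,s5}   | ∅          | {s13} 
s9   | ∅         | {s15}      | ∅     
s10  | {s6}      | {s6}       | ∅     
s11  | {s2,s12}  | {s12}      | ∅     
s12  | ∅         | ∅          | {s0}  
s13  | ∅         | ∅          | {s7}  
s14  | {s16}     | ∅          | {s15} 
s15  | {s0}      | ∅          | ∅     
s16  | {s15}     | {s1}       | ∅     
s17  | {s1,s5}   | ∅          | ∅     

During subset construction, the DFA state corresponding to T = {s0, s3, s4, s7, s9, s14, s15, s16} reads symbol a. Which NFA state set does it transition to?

{s0, s1, s3, s6, s7, s9, s12, s13, s15}

s0 on a → {s6}.
s3 on a → {s9, s12}.
s4 on a → {s13, s15}.
s9 on a → {s15}.
s16 on a → {s1}.
No a-transition from s7, s14, s15.
Union after reading a: {s1, s6, s9, s12, s13, s15}.
Now take the epsilon-closure:
From s15 via epsilon: add s0.
From s0 via epsilon: add s7.
From s7 via epsilon: add s3.
No new states can be added; the closed set is {s0, s1, s3, s6, s7, s9, s12, s13, s15}.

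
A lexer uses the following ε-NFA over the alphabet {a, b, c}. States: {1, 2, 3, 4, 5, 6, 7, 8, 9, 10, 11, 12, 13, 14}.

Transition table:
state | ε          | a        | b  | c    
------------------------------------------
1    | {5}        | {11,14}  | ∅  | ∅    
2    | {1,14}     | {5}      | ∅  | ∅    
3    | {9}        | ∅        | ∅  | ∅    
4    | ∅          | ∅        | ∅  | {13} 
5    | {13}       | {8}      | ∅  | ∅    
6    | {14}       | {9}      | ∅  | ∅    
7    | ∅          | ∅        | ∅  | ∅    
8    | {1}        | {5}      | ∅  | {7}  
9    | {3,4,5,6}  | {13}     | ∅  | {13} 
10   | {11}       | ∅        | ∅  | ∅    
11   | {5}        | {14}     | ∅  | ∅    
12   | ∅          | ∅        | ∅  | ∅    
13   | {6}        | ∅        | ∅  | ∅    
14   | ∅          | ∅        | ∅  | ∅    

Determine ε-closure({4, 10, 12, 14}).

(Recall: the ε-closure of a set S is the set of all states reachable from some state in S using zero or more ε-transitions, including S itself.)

{4, 5, 6, 10, 11, 12, 13, 14}

Start with {4, 10, 12, 14}.
From 10 via ε: add 11.
From 11 via ε: add 5.
From 5 via ε: add 13.
From 13 via ε: add 6.
No new states can be added; the closed set is {4, 5, 6, 10, 11, 12, 13, 14}.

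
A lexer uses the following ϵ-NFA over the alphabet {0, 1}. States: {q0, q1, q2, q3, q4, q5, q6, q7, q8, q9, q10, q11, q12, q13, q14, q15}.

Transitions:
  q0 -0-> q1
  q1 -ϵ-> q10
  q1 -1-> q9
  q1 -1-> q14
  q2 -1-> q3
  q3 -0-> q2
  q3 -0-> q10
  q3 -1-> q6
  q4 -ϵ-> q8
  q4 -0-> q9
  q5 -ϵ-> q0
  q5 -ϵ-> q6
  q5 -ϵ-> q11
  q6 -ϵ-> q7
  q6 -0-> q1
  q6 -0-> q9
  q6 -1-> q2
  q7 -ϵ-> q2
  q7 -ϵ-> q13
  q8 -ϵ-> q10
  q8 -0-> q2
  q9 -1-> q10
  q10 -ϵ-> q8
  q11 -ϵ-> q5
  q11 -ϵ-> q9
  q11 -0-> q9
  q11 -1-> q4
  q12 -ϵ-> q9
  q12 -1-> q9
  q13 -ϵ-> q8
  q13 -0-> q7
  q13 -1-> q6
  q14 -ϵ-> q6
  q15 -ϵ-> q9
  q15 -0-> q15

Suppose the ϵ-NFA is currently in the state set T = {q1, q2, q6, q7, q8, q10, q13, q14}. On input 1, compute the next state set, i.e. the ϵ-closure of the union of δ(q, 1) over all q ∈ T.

q1 on 1 → {q9, q14}.
q2 on 1 → {q3}.
q6 on 1 → {q2}.
q13 on 1 → {q6}.
No 1-transition from q7, q8, q10, q14.
Union after reading 1: {q2, q3, q6, q9, q14}.
Now take the ϵ-closure:
From q6 via ϵ: add q7.
From q7 via ϵ: add q13.
From q13 via ϵ: add q8.
From q8 via ϵ: add q10.
No new states can be added; the closed set is {q2, q3, q6, q7, q8, q9, q10, q13, q14}.

{q2, q3, q6, q7, q8, q9, q10, q13, q14}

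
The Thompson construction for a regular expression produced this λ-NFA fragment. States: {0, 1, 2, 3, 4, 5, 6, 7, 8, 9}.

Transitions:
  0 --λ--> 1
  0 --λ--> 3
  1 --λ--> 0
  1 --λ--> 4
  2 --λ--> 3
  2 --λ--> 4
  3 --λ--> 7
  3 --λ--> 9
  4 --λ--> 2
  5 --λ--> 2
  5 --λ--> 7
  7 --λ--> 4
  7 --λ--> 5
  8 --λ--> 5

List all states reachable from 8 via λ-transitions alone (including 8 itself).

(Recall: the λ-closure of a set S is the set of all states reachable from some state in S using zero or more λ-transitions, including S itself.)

Start with {8}.
From 8 via λ: add 5.
From 5 via λ: add 2, 7.
From 2 via λ: add 3, 4.
From 3 via λ: add 9.
No new states can be added; the closed set is {2, 3, 4, 5, 7, 8, 9}.

{2, 3, 4, 5, 7, 8, 9}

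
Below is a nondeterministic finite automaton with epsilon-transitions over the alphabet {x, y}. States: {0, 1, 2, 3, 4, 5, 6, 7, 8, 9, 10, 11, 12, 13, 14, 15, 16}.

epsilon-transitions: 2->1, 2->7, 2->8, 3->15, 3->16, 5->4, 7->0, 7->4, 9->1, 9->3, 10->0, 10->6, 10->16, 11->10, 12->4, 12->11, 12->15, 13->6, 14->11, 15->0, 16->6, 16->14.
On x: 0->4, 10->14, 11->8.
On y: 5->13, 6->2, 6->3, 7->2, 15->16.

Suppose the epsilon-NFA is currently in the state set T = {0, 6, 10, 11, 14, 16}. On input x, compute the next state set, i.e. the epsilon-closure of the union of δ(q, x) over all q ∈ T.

{0, 4, 6, 8, 10, 11, 14, 16}

0 on x → {4}.
10 on x → {14}.
11 on x → {8}.
No x-transition from 6, 14, 16.
Union after reading x: {4, 8, 14}.
Now take the epsilon-closure:
From 14 via epsilon: add 11.
From 11 via epsilon: add 10.
From 10 via epsilon: add 0, 6, 16.
No new states can be added; the closed set is {0, 4, 6, 8, 10, 11, 14, 16}.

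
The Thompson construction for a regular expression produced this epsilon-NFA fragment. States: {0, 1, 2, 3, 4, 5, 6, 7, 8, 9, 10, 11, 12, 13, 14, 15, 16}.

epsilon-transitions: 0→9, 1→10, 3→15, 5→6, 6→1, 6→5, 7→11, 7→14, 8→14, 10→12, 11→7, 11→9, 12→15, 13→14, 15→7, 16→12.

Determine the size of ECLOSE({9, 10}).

7

Start with {9, 10}.
From 10 via epsilon: add 12.
From 12 via epsilon: add 15.
From 15 via epsilon: add 7.
From 7 via epsilon: add 11, 14.
epsilon-closure = {7, 9, 10, 11, 12, 14, 15}, which has 7 states.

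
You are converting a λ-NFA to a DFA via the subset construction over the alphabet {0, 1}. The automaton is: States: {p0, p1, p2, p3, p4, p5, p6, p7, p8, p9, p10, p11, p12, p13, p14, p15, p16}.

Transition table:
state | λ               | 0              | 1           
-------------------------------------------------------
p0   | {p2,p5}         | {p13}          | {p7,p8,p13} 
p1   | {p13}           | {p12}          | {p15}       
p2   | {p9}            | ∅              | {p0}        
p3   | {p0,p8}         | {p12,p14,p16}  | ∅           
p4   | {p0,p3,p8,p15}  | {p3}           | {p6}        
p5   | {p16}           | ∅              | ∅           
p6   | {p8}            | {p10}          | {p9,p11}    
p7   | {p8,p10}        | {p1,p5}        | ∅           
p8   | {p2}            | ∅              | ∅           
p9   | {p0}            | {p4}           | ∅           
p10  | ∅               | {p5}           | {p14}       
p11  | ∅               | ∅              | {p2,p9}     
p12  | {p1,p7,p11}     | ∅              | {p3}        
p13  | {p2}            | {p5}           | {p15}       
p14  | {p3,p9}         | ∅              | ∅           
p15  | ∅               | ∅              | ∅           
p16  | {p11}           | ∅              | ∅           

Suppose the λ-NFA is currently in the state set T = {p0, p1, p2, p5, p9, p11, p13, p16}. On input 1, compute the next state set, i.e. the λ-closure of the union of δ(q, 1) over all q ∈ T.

{p0, p2, p5, p7, p8, p9, p10, p11, p13, p15, p16}

p0 on 1 → {p7, p8, p13}.
p1 on 1 → {p15}.
p2 on 1 → {p0}.
p11 on 1 → {p2, p9}.
p13 on 1 → {p15}.
No 1-transition from p5, p9, p16.
Union after reading 1: {p0, p2, p7, p8, p9, p13, p15}.
Now take the λ-closure:
From p0 via λ: add p5.
From p7 via λ: add p10.
From p5 via λ: add p16.
From p16 via λ: add p11.
No new states can be added; the closed set is {p0, p2, p5, p7, p8, p9, p10, p11, p13, p15, p16}.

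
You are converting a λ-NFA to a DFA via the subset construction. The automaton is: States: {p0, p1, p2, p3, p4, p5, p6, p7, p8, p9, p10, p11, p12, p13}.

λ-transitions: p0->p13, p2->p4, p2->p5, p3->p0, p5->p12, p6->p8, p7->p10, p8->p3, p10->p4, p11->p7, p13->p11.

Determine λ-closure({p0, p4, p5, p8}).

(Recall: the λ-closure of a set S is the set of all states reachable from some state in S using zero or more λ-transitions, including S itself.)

Start with {p0, p4, p5, p8}.
From p0 via λ: add p13.
From p5 via λ: add p12.
From p8 via λ: add p3.
From p13 via λ: add p11.
From p11 via λ: add p7.
From p7 via λ: add p10.
No new states can be added; the closed set is {p0, p3, p4, p5, p7, p8, p10, p11, p12, p13}.

{p0, p3, p4, p5, p7, p8, p10, p11, p12, p13}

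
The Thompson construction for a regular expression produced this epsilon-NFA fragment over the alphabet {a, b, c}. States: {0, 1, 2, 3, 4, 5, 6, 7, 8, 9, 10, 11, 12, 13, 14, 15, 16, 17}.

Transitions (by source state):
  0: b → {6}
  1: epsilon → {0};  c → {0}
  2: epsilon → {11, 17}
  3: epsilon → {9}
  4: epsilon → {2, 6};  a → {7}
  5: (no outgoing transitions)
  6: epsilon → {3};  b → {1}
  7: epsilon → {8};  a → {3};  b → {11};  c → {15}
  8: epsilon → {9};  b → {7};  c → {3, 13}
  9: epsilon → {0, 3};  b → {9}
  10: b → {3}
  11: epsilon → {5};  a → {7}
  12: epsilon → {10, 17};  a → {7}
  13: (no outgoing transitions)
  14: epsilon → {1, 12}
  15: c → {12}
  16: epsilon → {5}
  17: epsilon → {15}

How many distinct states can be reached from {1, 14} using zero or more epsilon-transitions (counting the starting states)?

7

Start with {1, 14}.
From 1 via epsilon: add 0.
From 14 via epsilon: add 12.
From 12 via epsilon: add 10, 17.
From 17 via epsilon: add 15.
epsilon-closure = {0, 1, 10, 12, 14, 15, 17}, which has 7 states.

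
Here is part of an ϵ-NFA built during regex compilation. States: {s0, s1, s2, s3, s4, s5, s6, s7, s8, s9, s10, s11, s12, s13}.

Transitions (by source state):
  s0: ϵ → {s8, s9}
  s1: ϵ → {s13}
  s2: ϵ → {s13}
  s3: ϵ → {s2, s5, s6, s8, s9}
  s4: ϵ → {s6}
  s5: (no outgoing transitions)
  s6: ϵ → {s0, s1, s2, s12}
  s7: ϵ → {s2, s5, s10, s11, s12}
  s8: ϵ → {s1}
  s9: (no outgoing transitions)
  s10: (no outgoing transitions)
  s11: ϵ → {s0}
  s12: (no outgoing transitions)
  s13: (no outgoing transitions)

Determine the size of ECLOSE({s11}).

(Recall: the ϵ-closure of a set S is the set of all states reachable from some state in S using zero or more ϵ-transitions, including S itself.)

6

Start with {s11}.
From s11 via ϵ: add s0.
From s0 via ϵ: add s8, s9.
From s8 via ϵ: add s1.
From s1 via ϵ: add s13.
ϵ-closure = {s0, s1, s8, s9, s11, s13}, which has 6 states.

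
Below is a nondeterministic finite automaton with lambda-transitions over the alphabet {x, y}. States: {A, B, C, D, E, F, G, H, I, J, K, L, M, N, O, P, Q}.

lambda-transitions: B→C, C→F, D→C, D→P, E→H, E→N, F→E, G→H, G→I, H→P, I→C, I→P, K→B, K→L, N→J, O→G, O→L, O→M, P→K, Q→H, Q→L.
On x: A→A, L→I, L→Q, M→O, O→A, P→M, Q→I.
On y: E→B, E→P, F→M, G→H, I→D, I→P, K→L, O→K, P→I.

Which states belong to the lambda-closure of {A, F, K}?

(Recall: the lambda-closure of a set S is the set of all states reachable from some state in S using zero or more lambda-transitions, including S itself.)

Start with {A, F, K}.
From F via lambda: add E.
From K via lambda: add B, L.
From B via lambda: add C.
From E via lambda: add H, N.
From H via lambda: add P.
From N via lambda: add J.
No new states can be added; the closed set is {A, B, C, E, F, H, J, K, L, N, P}.

{A, B, C, E, F, H, J, K, L, N, P}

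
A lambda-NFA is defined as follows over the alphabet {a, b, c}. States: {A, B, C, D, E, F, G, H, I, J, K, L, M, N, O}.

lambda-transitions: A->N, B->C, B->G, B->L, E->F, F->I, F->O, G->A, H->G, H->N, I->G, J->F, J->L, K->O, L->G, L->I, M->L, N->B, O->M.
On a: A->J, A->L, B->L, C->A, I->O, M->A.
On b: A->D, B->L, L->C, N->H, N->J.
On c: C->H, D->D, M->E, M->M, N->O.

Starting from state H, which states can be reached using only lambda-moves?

Start with {H}.
From H via lambda: add G, N.
From G via lambda: add A.
From N via lambda: add B.
From B via lambda: add C, L.
From L via lambda: add I.
No new states can be added; the closed set is {A, B, C, G, H, I, L, N}.

{A, B, C, G, H, I, L, N}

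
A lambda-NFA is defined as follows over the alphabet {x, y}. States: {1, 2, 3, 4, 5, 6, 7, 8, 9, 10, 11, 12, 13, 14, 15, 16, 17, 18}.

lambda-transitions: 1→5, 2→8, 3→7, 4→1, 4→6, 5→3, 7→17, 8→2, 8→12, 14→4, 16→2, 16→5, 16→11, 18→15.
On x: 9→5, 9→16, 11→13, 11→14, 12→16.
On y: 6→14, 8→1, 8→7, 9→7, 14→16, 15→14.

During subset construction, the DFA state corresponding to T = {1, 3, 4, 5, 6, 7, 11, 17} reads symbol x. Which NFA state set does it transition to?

{1, 3, 4, 5, 6, 7, 13, 14, 17}

11 on x → {13, 14}.
No x-transition from 1, 3, 4, 5, 6, 7, 17.
Union after reading x: {13, 14}.
Now take the lambda-closure:
From 14 via lambda: add 4.
From 4 via lambda: add 1, 6.
From 1 via lambda: add 5.
From 5 via lambda: add 3.
From 3 via lambda: add 7.
From 7 via lambda: add 17.
No new states can be added; the closed set is {1, 3, 4, 5, 6, 7, 13, 14, 17}.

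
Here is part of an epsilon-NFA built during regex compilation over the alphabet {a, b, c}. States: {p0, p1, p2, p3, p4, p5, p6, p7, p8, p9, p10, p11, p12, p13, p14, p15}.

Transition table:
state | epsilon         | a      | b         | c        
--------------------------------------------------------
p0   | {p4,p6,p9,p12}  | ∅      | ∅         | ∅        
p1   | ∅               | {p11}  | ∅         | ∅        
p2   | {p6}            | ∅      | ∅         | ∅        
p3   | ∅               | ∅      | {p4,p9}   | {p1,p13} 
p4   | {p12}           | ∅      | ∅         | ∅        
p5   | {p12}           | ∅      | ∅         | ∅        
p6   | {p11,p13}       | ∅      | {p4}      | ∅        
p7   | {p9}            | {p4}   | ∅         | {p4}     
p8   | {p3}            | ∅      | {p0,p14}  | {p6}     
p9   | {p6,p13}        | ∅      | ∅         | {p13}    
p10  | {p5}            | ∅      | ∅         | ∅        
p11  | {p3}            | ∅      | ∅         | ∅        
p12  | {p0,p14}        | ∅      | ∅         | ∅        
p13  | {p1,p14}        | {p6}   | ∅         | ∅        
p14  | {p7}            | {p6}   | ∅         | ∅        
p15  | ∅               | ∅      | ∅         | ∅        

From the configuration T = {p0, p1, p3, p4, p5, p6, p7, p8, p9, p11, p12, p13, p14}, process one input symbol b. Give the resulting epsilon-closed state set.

p3 on b → {p4, p9}.
p6 on b → {p4}.
p8 on b → {p0, p14}.
No b-transition from p0, p1, p4, p5, p7, p9, p11, p12, p13, p14.
Union after reading b: {p0, p4, p9, p14}.
Now take the epsilon-closure:
From p0 via epsilon: add p6, p12.
From p9 via epsilon: add p13.
From p14 via epsilon: add p7.
From p6 via epsilon: add p11.
From p13 via epsilon: add p1.
From p11 via epsilon: add p3.
No new states can be added; the closed set is {p0, p1, p3, p4, p6, p7, p9, p11, p12, p13, p14}.

{p0, p1, p3, p4, p6, p7, p9, p11, p12, p13, p14}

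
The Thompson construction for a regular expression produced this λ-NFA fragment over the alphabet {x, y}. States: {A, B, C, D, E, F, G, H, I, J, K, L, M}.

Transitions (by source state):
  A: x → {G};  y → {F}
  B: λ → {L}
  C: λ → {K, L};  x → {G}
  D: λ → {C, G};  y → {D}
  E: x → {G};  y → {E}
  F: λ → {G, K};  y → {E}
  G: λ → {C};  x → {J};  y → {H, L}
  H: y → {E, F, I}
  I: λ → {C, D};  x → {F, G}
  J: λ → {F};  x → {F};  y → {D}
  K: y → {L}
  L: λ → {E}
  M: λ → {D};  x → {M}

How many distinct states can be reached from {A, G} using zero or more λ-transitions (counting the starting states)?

6

Start with {A, G}.
From G via λ: add C.
From C via λ: add K, L.
From L via λ: add E.
λ-closure = {A, C, E, G, K, L}, which has 6 states.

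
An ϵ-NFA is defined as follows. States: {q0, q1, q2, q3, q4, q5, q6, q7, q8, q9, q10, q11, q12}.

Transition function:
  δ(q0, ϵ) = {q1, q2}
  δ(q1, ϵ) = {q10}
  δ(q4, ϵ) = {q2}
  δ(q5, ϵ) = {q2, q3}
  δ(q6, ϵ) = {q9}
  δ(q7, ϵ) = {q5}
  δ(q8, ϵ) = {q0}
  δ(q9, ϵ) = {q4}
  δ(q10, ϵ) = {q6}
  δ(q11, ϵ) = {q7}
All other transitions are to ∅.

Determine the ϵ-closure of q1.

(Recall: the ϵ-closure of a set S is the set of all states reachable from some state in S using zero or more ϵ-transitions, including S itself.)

{q1, q2, q4, q6, q9, q10}

Start with {q1}.
From q1 via ϵ: add q10.
From q10 via ϵ: add q6.
From q6 via ϵ: add q9.
From q9 via ϵ: add q4.
From q4 via ϵ: add q2.
No new states can be added; the closed set is {q1, q2, q4, q6, q9, q10}.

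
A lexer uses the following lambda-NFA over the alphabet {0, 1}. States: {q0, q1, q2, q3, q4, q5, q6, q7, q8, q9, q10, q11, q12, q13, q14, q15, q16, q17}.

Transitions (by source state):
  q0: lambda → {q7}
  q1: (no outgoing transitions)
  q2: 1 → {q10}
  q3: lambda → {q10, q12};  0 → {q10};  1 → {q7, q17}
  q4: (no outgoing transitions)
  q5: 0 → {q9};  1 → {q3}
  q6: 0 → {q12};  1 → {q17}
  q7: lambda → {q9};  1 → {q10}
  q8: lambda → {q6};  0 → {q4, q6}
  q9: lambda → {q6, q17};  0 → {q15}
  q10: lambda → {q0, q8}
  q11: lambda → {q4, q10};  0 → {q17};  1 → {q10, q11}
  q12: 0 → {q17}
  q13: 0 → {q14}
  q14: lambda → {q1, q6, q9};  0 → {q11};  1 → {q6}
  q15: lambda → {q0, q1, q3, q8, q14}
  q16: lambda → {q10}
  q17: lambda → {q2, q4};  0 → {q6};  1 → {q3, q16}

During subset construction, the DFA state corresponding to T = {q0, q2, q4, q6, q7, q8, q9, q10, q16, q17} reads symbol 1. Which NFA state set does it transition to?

{q0, q2, q3, q4, q6, q7, q8, q9, q10, q12, q16, q17}

q2 on 1 → {q10}.
q6 on 1 → {q17}.
q7 on 1 → {q10}.
q17 on 1 → {q3, q16}.
No 1-transition from q0, q4, q8, q9, q10, q16.
Union after reading 1: {q3, q10, q16, q17}.
Now take the lambda-closure:
From q3 via lambda: add q12.
From q10 via lambda: add q0, q8.
From q17 via lambda: add q2, q4.
From q0 via lambda: add q7.
From q8 via lambda: add q6.
From q7 via lambda: add q9.
No new states can be added; the closed set is {q0, q2, q3, q4, q6, q7, q8, q9, q10, q12, q16, q17}.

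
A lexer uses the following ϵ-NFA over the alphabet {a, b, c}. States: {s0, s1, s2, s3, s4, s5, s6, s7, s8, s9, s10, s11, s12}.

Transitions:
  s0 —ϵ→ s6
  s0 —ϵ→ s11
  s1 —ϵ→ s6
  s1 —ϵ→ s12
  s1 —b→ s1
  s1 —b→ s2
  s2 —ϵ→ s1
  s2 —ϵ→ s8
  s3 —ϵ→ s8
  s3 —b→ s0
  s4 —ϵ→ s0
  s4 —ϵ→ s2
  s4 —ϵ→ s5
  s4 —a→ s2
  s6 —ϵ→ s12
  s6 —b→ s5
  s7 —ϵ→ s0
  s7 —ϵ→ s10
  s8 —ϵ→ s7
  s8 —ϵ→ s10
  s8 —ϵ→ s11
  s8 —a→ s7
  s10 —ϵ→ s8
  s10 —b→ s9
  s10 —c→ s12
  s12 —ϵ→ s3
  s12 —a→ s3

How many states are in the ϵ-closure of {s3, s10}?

Start with {s3, s10}.
From s3 via ϵ: add s8.
From s8 via ϵ: add s7, s11.
From s7 via ϵ: add s0.
From s0 via ϵ: add s6.
From s6 via ϵ: add s12.
ϵ-closure = {s0, s3, s6, s7, s8, s10, s11, s12}, which has 8 states.

8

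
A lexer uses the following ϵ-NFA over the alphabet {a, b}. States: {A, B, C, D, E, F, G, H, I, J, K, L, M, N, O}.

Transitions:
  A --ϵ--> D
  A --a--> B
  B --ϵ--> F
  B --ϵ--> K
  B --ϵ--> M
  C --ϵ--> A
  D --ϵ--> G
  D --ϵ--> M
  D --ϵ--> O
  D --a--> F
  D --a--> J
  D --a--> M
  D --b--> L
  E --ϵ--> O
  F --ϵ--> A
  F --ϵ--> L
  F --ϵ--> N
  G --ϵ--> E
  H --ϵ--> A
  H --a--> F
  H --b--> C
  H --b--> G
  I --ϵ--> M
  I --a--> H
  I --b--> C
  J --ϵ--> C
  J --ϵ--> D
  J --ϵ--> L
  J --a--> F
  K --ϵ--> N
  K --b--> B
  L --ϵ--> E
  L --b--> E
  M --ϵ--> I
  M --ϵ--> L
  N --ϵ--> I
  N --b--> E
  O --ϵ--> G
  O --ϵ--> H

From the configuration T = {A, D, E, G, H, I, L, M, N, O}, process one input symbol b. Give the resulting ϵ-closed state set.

{A, C, D, E, G, H, I, L, M, O}

D on b → {L}.
H on b → {C, G}.
I on b → {C}.
L on b → {E}.
N on b → {E}.
No b-transition from A, E, G, M, O.
Union after reading b: {C, E, G, L}.
Now take the ϵ-closure:
From C via ϵ: add A.
From E via ϵ: add O.
From A via ϵ: add D.
From O via ϵ: add H.
From D via ϵ: add M.
From M via ϵ: add I.
No new states can be added; the closed set is {A, C, D, E, G, H, I, L, M, O}.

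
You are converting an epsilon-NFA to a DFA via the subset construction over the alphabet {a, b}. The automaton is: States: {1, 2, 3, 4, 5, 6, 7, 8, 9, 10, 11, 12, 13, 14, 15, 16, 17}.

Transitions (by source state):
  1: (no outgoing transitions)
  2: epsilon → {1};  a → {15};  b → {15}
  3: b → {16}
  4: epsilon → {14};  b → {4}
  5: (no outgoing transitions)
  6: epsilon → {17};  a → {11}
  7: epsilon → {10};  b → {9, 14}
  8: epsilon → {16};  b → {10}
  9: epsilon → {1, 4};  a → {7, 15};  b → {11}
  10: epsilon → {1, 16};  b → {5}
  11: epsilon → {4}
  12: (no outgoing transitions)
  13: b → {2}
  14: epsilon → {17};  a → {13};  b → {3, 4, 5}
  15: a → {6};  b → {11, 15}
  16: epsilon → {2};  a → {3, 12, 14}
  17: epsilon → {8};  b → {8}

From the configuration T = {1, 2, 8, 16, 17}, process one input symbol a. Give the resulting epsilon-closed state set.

{1, 2, 3, 8, 12, 14, 15, 16, 17}

2 on a → {15}.
16 on a → {3, 12, 14}.
No a-transition from 1, 8, 17.
Union after reading a: {3, 12, 14, 15}.
Now take the epsilon-closure:
From 14 via epsilon: add 17.
From 17 via epsilon: add 8.
From 8 via epsilon: add 16.
From 16 via epsilon: add 2.
From 2 via epsilon: add 1.
No new states can be added; the closed set is {1, 2, 3, 8, 12, 14, 15, 16, 17}.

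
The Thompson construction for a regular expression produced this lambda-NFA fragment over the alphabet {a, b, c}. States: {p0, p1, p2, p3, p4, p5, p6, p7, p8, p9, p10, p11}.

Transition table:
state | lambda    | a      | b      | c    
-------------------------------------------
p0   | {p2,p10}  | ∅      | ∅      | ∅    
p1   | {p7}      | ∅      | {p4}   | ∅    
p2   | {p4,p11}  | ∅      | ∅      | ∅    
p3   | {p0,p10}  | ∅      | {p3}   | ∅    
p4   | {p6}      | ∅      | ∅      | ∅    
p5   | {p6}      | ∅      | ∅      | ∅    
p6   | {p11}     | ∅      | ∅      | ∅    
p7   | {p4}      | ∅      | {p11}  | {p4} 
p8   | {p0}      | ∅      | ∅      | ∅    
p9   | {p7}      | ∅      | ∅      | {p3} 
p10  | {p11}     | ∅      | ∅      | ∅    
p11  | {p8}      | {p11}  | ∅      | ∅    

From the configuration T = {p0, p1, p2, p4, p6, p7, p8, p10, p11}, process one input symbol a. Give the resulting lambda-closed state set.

{p0, p2, p4, p6, p8, p10, p11}

p11 on a → {p11}.
No a-transition from p0, p1, p2, p4, p6, p7, p8, p10.
Union after reading a: {p11}.
Now take the lambda-closure:
From p11 via lambda: add p8.
From p8 via lambda: add p0.
From p0 via lambda: add p2, p10.
From p2 via lambda: add p4.
From p4 via lambda: add p6.
No new states can be added; the closed set is {p0, p2, p4, p6, p8, p10, p11}.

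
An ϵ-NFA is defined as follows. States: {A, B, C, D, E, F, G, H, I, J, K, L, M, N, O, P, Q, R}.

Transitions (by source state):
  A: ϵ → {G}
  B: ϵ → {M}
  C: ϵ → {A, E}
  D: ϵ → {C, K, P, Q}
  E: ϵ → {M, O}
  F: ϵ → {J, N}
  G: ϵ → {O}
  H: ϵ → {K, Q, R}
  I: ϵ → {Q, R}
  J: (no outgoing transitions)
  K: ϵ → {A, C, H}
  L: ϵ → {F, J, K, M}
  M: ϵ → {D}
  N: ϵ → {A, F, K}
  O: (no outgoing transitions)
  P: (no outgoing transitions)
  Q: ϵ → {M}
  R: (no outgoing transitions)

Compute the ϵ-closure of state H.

Start with {H}.
From H via ϵ: add K, Q, R.
From K via ϵ: add A, C.
From Q via ϵ: add M.
From A via ϵ: add G.
From C via ϵ: add E.
From M via ϵ: add D.
From D via ϵ: add P.
From E via ϵ: add O.
No new states can be added; the closed set is {A, C, D, E, G, H, K, M, O, P, Q, R}.

{A, C, D, E, G, H, K, M, O, P, Q, R}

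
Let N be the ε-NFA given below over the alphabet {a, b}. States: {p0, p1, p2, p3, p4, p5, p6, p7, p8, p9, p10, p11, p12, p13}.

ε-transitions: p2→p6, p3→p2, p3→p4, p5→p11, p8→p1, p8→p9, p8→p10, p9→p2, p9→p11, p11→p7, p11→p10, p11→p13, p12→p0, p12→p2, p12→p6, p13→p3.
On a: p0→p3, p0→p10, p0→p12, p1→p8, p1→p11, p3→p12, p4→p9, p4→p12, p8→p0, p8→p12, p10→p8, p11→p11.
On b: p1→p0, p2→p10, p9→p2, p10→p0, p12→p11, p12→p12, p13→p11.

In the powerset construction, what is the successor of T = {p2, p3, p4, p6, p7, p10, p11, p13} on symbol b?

p2 on b → {p10}.
p10 on b → {p0}.
p13 on b → {p11}.
No b-transition from p3, p4, p6, p7, p11.
Union after reading b: {p0, p10, p11}.
Now take the ε-closure:
From p11 via ε: add p7, p13.
From p13 via ε: add p3.
From p3 via ε: add p2, p4.
From p2 via ε: add p6.
No new states can be added; the closed set is {p0, p2, p3, p4, p6, p7, p10, p11, p13}.

{p0, p2, p3, p4, p6, p7, p10, p11, p13}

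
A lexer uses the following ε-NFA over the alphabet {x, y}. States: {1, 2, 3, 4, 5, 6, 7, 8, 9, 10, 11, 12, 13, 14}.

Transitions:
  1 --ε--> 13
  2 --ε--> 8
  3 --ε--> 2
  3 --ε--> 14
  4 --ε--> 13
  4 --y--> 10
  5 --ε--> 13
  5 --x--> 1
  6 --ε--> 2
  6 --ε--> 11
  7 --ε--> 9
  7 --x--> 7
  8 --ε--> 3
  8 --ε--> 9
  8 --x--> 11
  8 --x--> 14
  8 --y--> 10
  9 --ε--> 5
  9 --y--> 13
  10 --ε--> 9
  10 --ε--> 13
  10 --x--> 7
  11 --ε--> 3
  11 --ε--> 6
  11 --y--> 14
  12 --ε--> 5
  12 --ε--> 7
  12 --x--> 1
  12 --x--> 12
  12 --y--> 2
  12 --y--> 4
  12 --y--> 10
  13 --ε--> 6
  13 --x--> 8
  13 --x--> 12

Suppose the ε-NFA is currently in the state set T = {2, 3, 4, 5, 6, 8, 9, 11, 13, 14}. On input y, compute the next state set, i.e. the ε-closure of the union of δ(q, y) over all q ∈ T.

4 on y → {10}.
8 on y → {10}.
9 on y → {13}.
11 on y → {14}.
No y-transition from 2, 3, 5, 6, 13, 14.
Union after reading y: {10, 13, 14}.
Now take the ε-closure:
From 10 via ε: add 9.
From 13 via ε: add 6.
From 6 via ε: add 2, 11.
From 9 via ε: add 5.
From 2 via ε: add 8.
From 11 via ε: add 3.
No new states can be added; the closed set is {2, 3, 5, 6, 8, 9, 10, 11, 13, 14}.

{2, 3, 5, 6, 8, 9, 10, 11, 13, 14}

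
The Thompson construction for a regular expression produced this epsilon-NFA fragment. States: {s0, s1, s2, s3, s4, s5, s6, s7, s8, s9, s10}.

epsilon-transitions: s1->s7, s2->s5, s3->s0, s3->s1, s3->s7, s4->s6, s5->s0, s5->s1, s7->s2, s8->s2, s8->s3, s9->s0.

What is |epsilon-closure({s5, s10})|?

6

Start with {s5, s10}.
From s5 via epsilon: add s0, s1.
From s1 via epsilon: add s7.
From s7 via epsilon: add s2.
epsilon-closure = {s0, s1, s2, s5, s7, s10}, which has 6 states.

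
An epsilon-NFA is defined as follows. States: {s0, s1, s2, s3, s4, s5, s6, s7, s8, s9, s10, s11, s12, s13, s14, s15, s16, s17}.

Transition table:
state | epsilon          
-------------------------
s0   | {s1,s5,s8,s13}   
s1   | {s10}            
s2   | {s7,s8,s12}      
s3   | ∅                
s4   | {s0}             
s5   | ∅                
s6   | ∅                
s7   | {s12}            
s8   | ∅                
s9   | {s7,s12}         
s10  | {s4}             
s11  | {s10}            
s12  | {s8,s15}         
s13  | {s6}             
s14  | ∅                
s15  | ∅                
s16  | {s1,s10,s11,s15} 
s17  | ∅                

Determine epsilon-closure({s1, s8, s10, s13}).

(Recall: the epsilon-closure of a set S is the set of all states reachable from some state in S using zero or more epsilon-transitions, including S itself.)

{s0, s1, s4, s5, s6, s8, s10, s13}

Start with {s1, s8, s10, s13}.
From s10 via epsilon: add s4.
From s13 via epsilon: add s6.
From s4 via epsilon: add s0.
From s0 via epsilon: add s5.
No new states can be added; the closed set is {s0, s1, s4, s5, s6, s8, s10, s13}.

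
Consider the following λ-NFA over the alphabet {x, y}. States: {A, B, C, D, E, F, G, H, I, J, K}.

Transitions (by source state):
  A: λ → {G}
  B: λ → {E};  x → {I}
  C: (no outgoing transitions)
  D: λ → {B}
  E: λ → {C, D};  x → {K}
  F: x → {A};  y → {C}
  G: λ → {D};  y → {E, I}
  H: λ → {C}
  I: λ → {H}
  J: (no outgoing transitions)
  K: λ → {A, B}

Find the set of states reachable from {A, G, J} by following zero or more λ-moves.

{A, B, C, D, E, G, J}

Start with {A, G, J}.
From G via λ: add D.
From D via λ: add B.
From B via λ: add E.
From E via λ: add C.
No new states can be added; the closed set is {A, B, C, D, E, G, J}.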